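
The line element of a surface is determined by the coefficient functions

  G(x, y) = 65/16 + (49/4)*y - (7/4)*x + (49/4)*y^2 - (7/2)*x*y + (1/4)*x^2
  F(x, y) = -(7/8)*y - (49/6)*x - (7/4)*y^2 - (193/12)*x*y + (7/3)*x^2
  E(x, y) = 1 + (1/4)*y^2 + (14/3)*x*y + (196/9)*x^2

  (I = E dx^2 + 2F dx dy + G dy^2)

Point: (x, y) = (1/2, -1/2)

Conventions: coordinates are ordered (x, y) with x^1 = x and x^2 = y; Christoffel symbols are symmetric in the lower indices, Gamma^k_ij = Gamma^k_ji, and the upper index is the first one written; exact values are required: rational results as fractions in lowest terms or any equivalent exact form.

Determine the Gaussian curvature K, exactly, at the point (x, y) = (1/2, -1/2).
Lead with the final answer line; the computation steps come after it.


Answer: K = -85968/151321

E = 769/144, F = 25/48, G = 17/16, EG - F^2 = 389/72 at the point
E_x = 175/9, E_y = 25/12, F_x = 53/24, F_y = -43/6, G_x = 1/4, G_y = -7/4
E_yy = 1/2, F_xy = -193/12, G_xx = 1/2
Compute both Brioschi determinants and normalise by (EG - F^2)^2.
M1 = [[-E_yy/2 + F_xy - G_xx/2, E_x/2, F_x - E_y/2], [F_y - G_x/2, E, F], [G_y/2, F, G]] = [[-199/12, 175/18, 7/6], [-175/24, 769/144, 25/48], [-7/8, 25/48, 17/16]]; det M1 = -5093/288
M2 = [[0, E_y/2, G_x/2], [E_y/2, E, F], [G_x/2, F, G]] = [[0, 25/24, 1/8], [25/24, 769/144, 25/48], [1/8, 25/48, 17/16]]; det M2 = -317/288
det M1 - det M2 = -199/12; K = -199/12 / (389/72)^2 = -85968/151321


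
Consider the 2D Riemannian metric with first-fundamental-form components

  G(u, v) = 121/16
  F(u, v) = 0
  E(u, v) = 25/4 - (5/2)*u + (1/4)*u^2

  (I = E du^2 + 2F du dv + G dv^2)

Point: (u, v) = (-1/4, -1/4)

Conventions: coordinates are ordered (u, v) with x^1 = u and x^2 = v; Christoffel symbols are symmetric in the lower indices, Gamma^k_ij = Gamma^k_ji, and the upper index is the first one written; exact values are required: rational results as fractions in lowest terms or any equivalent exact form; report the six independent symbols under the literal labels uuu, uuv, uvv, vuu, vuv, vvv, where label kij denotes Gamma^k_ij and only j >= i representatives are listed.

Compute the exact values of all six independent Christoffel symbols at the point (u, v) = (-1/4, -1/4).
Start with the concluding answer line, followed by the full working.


Answer: Gamma_uuu = -4/21, Gamma_uuv = 0, Gamma_uvv = 0, Gamma_vuu = 0, Gamma_vuv = 0, Gamma_vvv = 0

E = 441/64, F = 0, G = 121/16 at the point
E_u = -21/8, E_v = 0, F_u = 0, F_v = 0, G_u = 0, G_v = 0
EG - F^2 = 53361/1024;  g^inv = (1024/53361) * [[121/16, 0], [0, 441/64]]
first-kind symbols [ij,l] = (1/2)(d_i g_jl + d_j g_il - d_l g_ij): [uu,u] = E_u/2 = -21/16, [uu,v] = F_u - E_v/2 = 0, [uv,u] = E_v/2 = 0, [uv,v] = G_u/2 = 0, [vv,u] = F_v - G_u/2 = 0, [vv,v] = G_v/2 = 0
Gamma^u_ij = (G*[ij,u] - F*[ij,v])/(EG - F^2), Gamma^v_ij = (E*[ij,v] - F*[ij,u])/(EG - F^2)


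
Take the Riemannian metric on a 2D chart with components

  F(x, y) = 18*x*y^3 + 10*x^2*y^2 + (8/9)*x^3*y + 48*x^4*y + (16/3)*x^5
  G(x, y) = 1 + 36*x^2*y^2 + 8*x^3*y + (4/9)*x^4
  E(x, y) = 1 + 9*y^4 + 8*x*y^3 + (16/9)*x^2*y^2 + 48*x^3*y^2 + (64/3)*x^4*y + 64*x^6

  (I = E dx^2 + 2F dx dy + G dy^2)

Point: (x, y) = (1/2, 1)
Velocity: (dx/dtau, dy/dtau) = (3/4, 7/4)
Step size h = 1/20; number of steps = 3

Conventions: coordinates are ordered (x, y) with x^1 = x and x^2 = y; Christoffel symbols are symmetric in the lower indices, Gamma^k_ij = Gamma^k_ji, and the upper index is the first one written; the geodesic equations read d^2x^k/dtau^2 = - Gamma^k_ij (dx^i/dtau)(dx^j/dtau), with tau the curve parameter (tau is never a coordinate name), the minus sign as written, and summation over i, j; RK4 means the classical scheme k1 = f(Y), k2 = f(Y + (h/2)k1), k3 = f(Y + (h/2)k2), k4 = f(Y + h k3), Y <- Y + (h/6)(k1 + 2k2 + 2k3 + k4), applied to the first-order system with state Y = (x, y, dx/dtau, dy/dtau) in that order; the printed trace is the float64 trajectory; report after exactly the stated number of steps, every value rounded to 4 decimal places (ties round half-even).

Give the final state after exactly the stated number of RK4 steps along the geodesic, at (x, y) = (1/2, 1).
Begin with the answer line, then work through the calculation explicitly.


Answer: x = 0.5771, y = 1.2389, dx/dtau = 0.3426, dy/dtau = 1.4811

f(Y) = (dx/dtau, dy/dtau, -Gamma^x_ij Y'^i Y'^j, -Gamma^y_ij Y'^i Y'^j) with the Gammas evaluated at the stage position; h = 0.050000; intermediate values shown to 6 dp
step 0: x = 0.5000, y = 1.0000, dx/dtau = 0.7500, dy/dtau = 1.7500
step 1:
  k1: at (x, y) = (0.500000, 1.000000), (dx/dtau, dy/dtau) = (0.750000, 1.750000); Gamma_xxx = 1.043184, Gamma_xxy = 0.948349, Gamma_xyy = 0.426757, Gamma_yxx = 0.707875, Gamma_yxy = 0.643522, Gamma_yyy = 0.289585; k1 = (0.750000, 1.750000, -4.383150, -2.974280)
  k2: at (x, y) = (0.518750, 1.043750), (dx/dtau, dy/dtau) = (0.640421, 1.675643); Gamma_xxx = 1.032382, Gamma_xxy = 0.914556, Gamma_xyy = 0.409331, Gamma_yxx = 0.692995, Gamma_yxy = 0.613903, Gamma_yyy = 0.274766; k2 = (0.640421, 1.675643, -3.535583, -2.373287)
  k3: at (x, y) = (0.516011, 1.041891), (dx/dtau, dy/dtau) = (0.661610, 1.690668); Gamma_xxx = 1.029994, Gamma_xxy = 0.918750, Gamma_xyy = 0.409909, Gamma_yxx = 0.691034, Gamma_yxy = 0.616399, Gamma_yyy = 0.275012; k3 = (0.661610, 1.690668, -3.677885, -2.467531)
  k4: at (x, y) = (0.533081, 1.084533), (dx/dtau, dy/dtau) = (0.566106, 1.626623); Gamma_xxx = 1.017869, Gamma_xxy = 0.888790, Gamma_xyy = 0.393847, Gamma_yxx = 0.675632, Gamma_yxy = 0.589953, Gamma_yyy = 0.261425; k4 = (0.566106, 1.626623, -3.005152, -1.994735)
  Y <- Y + (h/6)(k1 + 2k2 + 2k3 + k4): x = 0.5327, y = 1.0842, dx/dtau = 0.5682, dy/dtau = 1.6279
step 2:
  k1: at (x, y) = (0.532668, 1.084244), (dx/dtau, dy/dtau) = (0.568206, 1.627911); Gamma_xxx = 1.017534, Gamma_xxy = 0.889392, Gamma_xyy = 0.393934, Gamma_yxx = 0.675363, Gamma_yxy = 0.590313, Gamma_yyy = 0.261464; k1 = (0.568206, 1.627911, -3.017840, -2.003018)
  k2: at (x, y) = (0.546873, 1.124941), (dx/dtau, dy/dtau) = (0.492760, 1.577836); Gamma_xxx = 1.003357, Gamma_xxy = 0.864745, Gamma_xyy = 0.379396, Gamma_yxx = 0.658823, Gamma_yxy = 0.567808, Gamma_yyy = 0.249119; k2 = (0.492760, 1.577836, -2.532830, -1.663104)
  k3: at (x, y) = (0.544987, 1.123690), (dx/dtau, dy/dtau) = (0.504886, 1.586334); Gamma_xxx = 1.001824, Gamma_xxy = 0.867373, Gamma_xyy = 0.379746, Gamma_yxx = 0.657589, Gamma_yxy = 0.569337, Gamma_yyy = 0.249262; k3 = (0.504886, 1.586334, -2.600377, -1.706867)
  k4: at (x, y) = (0.557912, 1.163560), (dx/dtau, dy/dtau) = (0.438188, 1.542568); Gamma_xxx = 0.987142, Gamma_xxy = 0.845276, Gamma_xyy = 0.366272, Gamma_yxx = 0.641144, Gamma_yxy = 0.549003, Gamma_yyy = 0.237892; k4 = (0.438188, 1.542568, -2.203791, -1.431351)
  Y <- Y + (h/6)(k1 + 2k2 + 2k3 + k4): x = 0.5577, y = 1.1634, dx/dtau = 0.4391, dy/dtau = 1.5431
step 3:
  k1: at (x, y) = (0.557682, 1.163401), (dx/dtau, dy/dtau) = (0.439139, 1.543125); Gamma_xxx = 0.986967, Gamma_xxy = 0.845585, Gamma_xyy = 0.366315, Gamma_yxx = 0.641004, Gamma_yxy = 0.549181, Gamma_yyy = 0.237910; k1 = (0.439139, 1.543125, -2.208628, -1.434436)
  k2: at (x, y) = (0.568661, 1.201979), (dx/dtau, dy/dtau) = (0.383924, 1.507264); Gamma_xxx = 0.971346, Gamma_xxy = 0.826785, Gamma_xyy = 0.353943, Gamma_yxx = 0.624261, Gamma_yxy = 0.531355, Gamma_yyy = 0.227471; k2 = (0.383924, 1.507264, -1.904157, -1.223757)
  k3: at (x, y) = (0.567280, 1.201082), (dx/dtau, dy/dtau) = (0.391535, 1.512531); Gamma_xxx = 0.970275, Gamma_xxy = 0.828561, Gamma_xyy = 0.354164, Gamma_yxx = 0.623403, Gamma_yxy = 0.532352, Gamma_yyy = 0.227551; k3 = (0.391535, 1.512531, -1.940345, -1.246674)
  k4: at (x, y) = (0.577259, 1.239027), (dx/dtau, dy/dtau) = (0.342122, 1.480792); Gamma_xxx = 0.954536, Gamma_xxy = 0.811530, Gamma_xyy = 0.342617, Gamma_yxx = 0.606978, Gamma_yxy = 0.516042, Gamma_yyy = 0.217866; k4 = (0.342122, 1.480792, -1.685258, -1.071636)
  Y <- Y + (h/6)(k1 + 2k2 + 2k3 + k4): x = 0.5771, y = 1.2389, dx/dtau = 0.3426, dy/dtau = 1.4811


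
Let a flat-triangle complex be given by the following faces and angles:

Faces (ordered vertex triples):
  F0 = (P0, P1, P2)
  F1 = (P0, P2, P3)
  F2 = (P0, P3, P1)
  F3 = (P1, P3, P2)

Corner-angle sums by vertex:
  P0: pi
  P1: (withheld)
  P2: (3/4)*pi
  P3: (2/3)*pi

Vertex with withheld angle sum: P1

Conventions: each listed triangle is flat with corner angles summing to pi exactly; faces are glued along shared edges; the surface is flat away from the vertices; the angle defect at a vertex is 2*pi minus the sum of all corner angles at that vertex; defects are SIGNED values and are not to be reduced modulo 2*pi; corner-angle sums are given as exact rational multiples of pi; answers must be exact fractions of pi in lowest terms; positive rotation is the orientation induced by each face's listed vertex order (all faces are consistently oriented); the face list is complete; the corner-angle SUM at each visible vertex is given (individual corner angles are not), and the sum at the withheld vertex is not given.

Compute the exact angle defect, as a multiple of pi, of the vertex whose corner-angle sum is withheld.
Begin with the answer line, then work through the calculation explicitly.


Answer: defect(P1) = (5/12)*pi

V = 4, E = 6, F = 4; chi = V - E + F = 2
Gauss-Bonnet: total defect = 2*pi*chi = 4*pi; visible defects sum to (43/12)*pi


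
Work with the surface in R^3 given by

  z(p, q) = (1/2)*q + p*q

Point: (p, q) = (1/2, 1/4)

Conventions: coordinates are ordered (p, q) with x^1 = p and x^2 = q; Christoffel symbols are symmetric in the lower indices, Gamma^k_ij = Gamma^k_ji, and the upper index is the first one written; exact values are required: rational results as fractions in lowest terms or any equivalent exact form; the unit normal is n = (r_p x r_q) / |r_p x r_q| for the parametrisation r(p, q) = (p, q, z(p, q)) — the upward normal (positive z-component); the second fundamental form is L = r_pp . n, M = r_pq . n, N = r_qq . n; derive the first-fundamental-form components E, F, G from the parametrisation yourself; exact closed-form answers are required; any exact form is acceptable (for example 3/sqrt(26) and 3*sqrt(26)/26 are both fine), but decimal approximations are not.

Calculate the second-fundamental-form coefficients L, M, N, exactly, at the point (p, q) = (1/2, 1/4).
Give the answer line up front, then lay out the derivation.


Answer: L = 0, M = 4*sqrt(33)/33, N = 0

z_p = 1/4, z_q = 1, z_pp = 0, z_pq = 1, z_qq = 0
E = 17/16, F = 1/4, G = 2; answer radicand W^2 = 33/16
unnormalised second-form numerators: l = 0, m = 1, n = 0; L = l/sqrt(33/16), and similarly M = m/sqrt(W^2), N = n/sqrt(W^2)


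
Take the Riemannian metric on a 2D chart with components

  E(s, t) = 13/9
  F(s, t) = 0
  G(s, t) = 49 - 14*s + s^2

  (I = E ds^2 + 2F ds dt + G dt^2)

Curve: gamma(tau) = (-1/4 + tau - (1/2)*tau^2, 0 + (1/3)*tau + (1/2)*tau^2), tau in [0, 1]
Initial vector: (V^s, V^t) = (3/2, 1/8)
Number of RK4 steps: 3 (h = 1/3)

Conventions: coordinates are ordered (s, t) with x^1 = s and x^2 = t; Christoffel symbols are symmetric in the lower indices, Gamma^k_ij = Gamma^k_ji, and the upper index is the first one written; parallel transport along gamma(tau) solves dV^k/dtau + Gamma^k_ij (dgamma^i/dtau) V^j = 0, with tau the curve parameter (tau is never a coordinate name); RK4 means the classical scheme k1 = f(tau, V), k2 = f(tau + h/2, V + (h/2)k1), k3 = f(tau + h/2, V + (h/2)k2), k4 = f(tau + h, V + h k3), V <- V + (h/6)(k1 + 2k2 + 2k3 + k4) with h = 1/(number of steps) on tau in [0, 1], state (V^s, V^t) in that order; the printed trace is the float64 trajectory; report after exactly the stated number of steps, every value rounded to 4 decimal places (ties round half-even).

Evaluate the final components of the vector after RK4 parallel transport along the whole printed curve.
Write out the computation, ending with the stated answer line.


gamma'(tau) = (1 - tau, 1/3 + tau); f(tau, V)^k = -Gamma^k_ij(gamma(tau)) gamma'^i(tau) V^j; h = 1/3; intermediate values shown to 6 dp
curve data and Christoffel symbols at the stage parameters:
  tau = 0.000000: gamma = (-0.250000, 0.000000), gamma' = (1.000000, 0.333333); Gamma_sss = 0.000000, Gamma_sst = 0.000000, Gamma_stt = 5.019231, Gamma_tss = 0.000000, Gamma_tst = -0.137931, Gamma_ttt = 0.000000
  tau = 0.166667: gamma = (-0.097222, 0.069444), gamma' = (0.833333, 0.500000); Gamma_sss = 0.000000, Gamma_sst = 0.000000, Gamma_stt = 4.913462, Gamma_tss = 0.000000, Gamma_tst = -0.140900, Gamma_ttt = 0.000000
  tau = 0.333333: gamma = (0.027778, 0.166667), gamma' = (0.666667, 0.666667); Gamma_sss = 0.000000, Gamma_sst = 0.000000, Gamma_stt = 4.826923, Gamma_tss = 0.000000, Gamma_tst = -0.143426, Gamma_ttt = 0.000000
  tau = 0.500000: gamma = (0.125000, 0.291667), gamma' = (0.500000, 0.833333); Gamma_sss = 0.000000, Gamma_sst = 0.000000, Gamma_stt = 4.759615, Gamma_tss = 0.000000, Gamma_tst = -0.145455, Gamma_ttt = 0.000000
  tau = 0.666667: gamma = (0.194444, 0.444444), gamma' = (0.333333, 1.000000); Gamma_sss = 0.000000, Gamma_sst = 0.000000, Gamma_stt = 4.711538, Gamma_tss = 0.000000, Gamma_tst = -0.146939, Gamma_ttt = 0.000000
  tau = 0.833333: gamma = (0.236111, 0.625000), gamma' = (0.166667, 1.166667); Gamma_sss = 0.000000, Gamma_sst = 0.000000, Gamma_stt = 4.682692, Gamma_tss = 0.000000, Gamma_tst = -0.147844, Gamma_ttt = 0.000000
  tau = 1.000000: gamma = (0.250000, 0.833333), gamma' = (0.000000, 1.333333); Gamma_sss = 0.000000, Gamma_sst = 0.000000, Gamma_stt = 4.673077, Gamma_tss = 0.000000, Gamma_tst = -0.148148, Gamma_ttt = 0.000000
step 0: V^s = 1.5000, V^t = 0.1250
step 1: k1 = (-0.209135, 0.086207), k2 = (-0.342389, 0.119584), k3 = (-0.356055, 0.118672), k4 = (-0.529537, 0.147812); V <- V + (h/6)(k1 + 2k2 + 2k3 + k4): V^s = 1.3814, V^t = 0.1645
step 2: k1 = (-0.529269, 0.147809), k2 = (-0.750071, 0.170498), k3 = (-0.765070, 0.166313), k4 = (-1.036122, 0.176273); V <- V + (h/6)(k1 + 2k2 + 2k3 + k4): V^s = 1.1260, V^t = 0.2199
step 3: k1 = (-1.036077, 0.176230), k2 = (-1.361817, 0.170583), k3 = (-1.356675, 0.161195), k4 = (-1.704949, 0.133100); V <- V + (h/6)(k1 + 2k2 + 2k3 + k4): V^s = 0.6717, V^t = 0.2740

Answer: V^s = 0.6717, V^t = 0.2740


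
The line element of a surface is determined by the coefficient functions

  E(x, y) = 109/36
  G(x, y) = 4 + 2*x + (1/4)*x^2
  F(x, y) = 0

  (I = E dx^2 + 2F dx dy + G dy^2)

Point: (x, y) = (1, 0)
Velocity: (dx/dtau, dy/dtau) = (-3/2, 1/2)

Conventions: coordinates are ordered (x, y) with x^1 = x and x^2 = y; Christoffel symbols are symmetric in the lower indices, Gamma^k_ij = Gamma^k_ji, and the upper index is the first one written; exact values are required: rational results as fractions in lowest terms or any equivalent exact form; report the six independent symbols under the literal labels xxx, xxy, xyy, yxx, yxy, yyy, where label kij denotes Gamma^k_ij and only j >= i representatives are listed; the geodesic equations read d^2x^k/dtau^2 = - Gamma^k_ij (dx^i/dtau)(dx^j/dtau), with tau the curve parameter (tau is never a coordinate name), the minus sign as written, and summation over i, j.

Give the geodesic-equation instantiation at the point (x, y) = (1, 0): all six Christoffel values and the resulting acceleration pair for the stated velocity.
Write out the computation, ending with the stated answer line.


E = 109/36, F = 0, G = 25/4 at the point
E_x = 0, E_y = 0, F_x = 0, F_y = 0, G_x = 5/2, G_y = 0
EG - F^2 = 2725/144;  g^inv = (144/2725) * [[25/4, 0], [0, 109/36]]
first-kind symbols [ij,l] = (1/2)(d_i g_jl + d_j g_il - d_l g_ij): [xx,x] = E_x/2 = 0, [xx,y] = F_x - E_y/2 = 0, [xy,x] = E_y/2 = 0, [xy,y] = G_x/2 = 5/4, [yy,x] = F_y - G_x/2 = -5/4, [yy,y] = G_y/2 = 0
Gamma^x_ij = (G*[ij,x] - F*[ij,y])/(EG - F^2), Gamma^y_ij = (E*[ij,y] - F*[ij,x])/(EG - F^2)
Gamma_xxx = 0, Gamma_xxy = 0, Gamma_xyy = -45/109, Gamma_yxx = 0, Gamma_yxy = 1/5, Gamma_yyy = 0
d^2x/dtau^2 = -(Gamma_xxx*(-3/2)^2 + 2*Gamma_xxy*(-3/2)*(1/2) + Gamma_xyy*(1/2)^2) = 45/436
d^2y/dtau^2 = -(Gamma_yxx*(-3/2)^2 + 2*Gamma_yxy*(-3/2)*(1/2) + Gamma_yyy*(1/2)^2) = 3/10

Answer: Gamma_xxx = 0, Gamma_xxy = 0, Gamma_xyy = -45/109, Gamma_yxx = 0, Gamma_yxy = 1/5, Gamma_yyy = 0; accelerations (d^2x/dtau^2, d^2y/dtau^2) = (45/436, 3/10)


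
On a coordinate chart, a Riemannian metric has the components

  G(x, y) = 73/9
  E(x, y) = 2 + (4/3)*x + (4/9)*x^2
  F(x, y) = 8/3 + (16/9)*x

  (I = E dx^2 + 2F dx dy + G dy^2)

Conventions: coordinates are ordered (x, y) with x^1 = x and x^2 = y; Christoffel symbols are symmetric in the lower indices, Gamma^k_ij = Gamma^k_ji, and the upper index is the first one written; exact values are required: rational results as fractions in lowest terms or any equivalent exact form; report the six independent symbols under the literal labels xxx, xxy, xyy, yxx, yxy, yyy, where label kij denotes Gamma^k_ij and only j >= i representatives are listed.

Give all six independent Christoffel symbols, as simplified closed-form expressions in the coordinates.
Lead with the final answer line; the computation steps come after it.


Answer: Gamma_xxx = (2*x + 3)/(2*x^2 + 6*x + 41), Gamma_xxy = 0, Gamma_xyy = 0, Gamma_yxx = 8/(2*x^2 + 6*x + 41), Gamma_yxy = 0, Gamma_yyy = 0

E = 2 + (4/3)*x + (4/9)*x^2; F = 8/3 + (16/9)*x; G = 73/9
Gamma^k_ij = (1/2) g^{kl} (d_i g_jl + d_j g_il - d_l g_ij), with g^inv = (1/(EG-F^2)) [[G, -F], [-F, E]]
first partials: E_x = 4/3 + (8/9)*x, E_y = 0, F_x = 16/9, F_y = 0, G_x = 0, G_y = 0
D = EG - F^2 = 82/9 + (4/3)*x + (4/9)*x^2
expanded: Gamma^x_xx = (G E_x - 2F F_x + F E_y)/(2D), Gamma^x_xy = (G E_y - F G_x)/(2D), Gamma^x_yy = (2G F_y - G G_x - F G_y)/(2D), Gamma^y_xx = (2E F_x - E E_y - F E_x)/(2D), Gamma^y_xy = (E G_x - F E_y)/(2D), Gamma^y_yy = (E G_y - 2F F_y + F G_x)/(2D); substitute and cancel common factors


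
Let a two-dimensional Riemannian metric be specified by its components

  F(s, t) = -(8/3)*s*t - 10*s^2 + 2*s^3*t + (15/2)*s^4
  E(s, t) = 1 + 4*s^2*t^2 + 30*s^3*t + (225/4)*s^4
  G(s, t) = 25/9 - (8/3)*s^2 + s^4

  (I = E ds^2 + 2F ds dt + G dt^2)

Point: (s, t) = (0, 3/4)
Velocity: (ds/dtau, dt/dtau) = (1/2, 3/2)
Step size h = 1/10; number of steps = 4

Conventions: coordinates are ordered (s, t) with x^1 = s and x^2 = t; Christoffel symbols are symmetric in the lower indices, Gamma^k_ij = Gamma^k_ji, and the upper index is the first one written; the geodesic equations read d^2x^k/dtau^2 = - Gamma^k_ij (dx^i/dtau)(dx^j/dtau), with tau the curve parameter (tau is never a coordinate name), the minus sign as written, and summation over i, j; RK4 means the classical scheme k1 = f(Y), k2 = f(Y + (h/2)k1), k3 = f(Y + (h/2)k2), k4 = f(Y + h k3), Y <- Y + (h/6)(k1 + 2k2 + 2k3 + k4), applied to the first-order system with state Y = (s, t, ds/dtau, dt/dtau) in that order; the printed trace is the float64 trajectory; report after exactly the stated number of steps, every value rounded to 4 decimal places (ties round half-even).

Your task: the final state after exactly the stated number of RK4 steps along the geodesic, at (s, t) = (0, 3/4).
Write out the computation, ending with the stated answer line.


f(Y) = (ds/dtau, dt/dtau, -Gamma^s_ij Y'^i Y'^j, -Gamma^t_ij Y'^i Y'^j) with the Gammas evaluated at the stage position; h = 0.100000; intermediate values shown to 6 dp
step 0: s = 0.0000, t = 0.7500, ds/dtau = 0.5000, dt/dtau = 1.5000
step 1:
  k1: at (s, t) = (0.000000, 0.750000), (ds/dtau, dt/dtau) = (0.500000, 1.500000); Gamma_sss = 0.000000, Gamma_sst = 0.000000, Gamma_stt = 0.000000, Gamma_tss = -0.720000, Gamma_tst = 0.000000, Gamma_ttt = 0.000000; k1 = (0.500000, 1.500000, 0.000000, 0.180000)
  k2: at (s, t) = (0.025000, 0.825000), (ds/dtau, dt/dtau) = (0.500000, 1.509000); Gamma_sss = 0.033483, Gamma_sst = 0.000827, Gamma_stt = 0.000000, Gamma_tss = -0.971389, Gamma_tst = -0.023985, Gamma_ttt = 0.000000; k2 = (0.500000, 1.509000, -0.009618, 0.279041)
  k3: at (s, t) = (0.025000, 0.825450), (ds/dtau, dt/dtau) = (0.499519, 1.513952); Gamma_sss = 0.033514, Gamma_sst = 0.000827, Gamma_stt = 0.000000, Gamma_tss = -0.971820, Gamma_tst = -0.023985, Gamma_ttt = 0.000000; k3 = (0.499519, 1.513952, -0.009614, 0.278765)
  k4: at (s, t) = (0.049952, 0.901395), (ds/dtau, dt/dtau) = (0.499039, 1.527876); Gamma_sss = 0.099743, Gamma_sst = 0.003905, Gamma_stt = 0.000000, Gamma_tss = -1.220424, Gamma_tst = -0.047775, Gamma_ttt = 0.000000; k4 = (0.499039, 1.527876, -0.030794, 0.376788)
  Y <- Y + (h/6)(k1 + 2k2 + 2k3 + k4): s = 0.0500, t = 0.9012, ds/dtau = 0.4988, dt/dtau = 1.5279
step 2:
  k1: at (s, t) = (0.049968, 0.901230), (ds/dtau, dt/dtau) = (0.498846, 1.527873); Gamma_sss = 0.099762, Gamma_sst = 0.003907, Gamma_stt = 0.000000, Gamma_tss = -1.220379, Gamma_tst = -0.047790, Gamma_ttt = 0.000000; k1 = (0.498846, 1.527873, -0.030781, 0.376536)
  k2: at (s, t) = (0.074910, 0.977623), (ds/dtau, dt/dtau) = (0.497307, 1.546700); Gamma_sss = 0.207455, Gamma_sst = 0.010095, Gamma_stt = 0.000000, Gamma_tss = -1.460808, Gamma_tst = -0.071083, Gamma_ttt = 0.000000; k2 = (0.497307, 1.546700, -0.066836, 0.470631)
  k3: at (s, t) = (0.074833, 0.978565), (ds/dtau, dt/dtau) = (0.495504, 1.551405); Gamma_sss = 0.207398, Gamma_sst = 0.010079, Gamma_stt = 0.000000, Gamma_tss = -1.461169, Gamma_tst = -0.071011, Gamma_ttt = 0.000000; k3 = (0.495504, 1.551405, -0.066418, 0.467929)
  k4: at (s, t) = (0.099518, 1.056370), (ds/dtau, dt/dtau) = (0.492204, 1.574666); Gamma_sss = 0.362198, Gamma_sst = 0.019995, Gamma_stt = 0.000000, Gamma_tss = -1.684650, Gamma_tst = -0.092998, Gamma_ttt = 0.000000; k4 = (0.492204, 1.574666, -0.118741, 0.552289)
  Y <- Y + (h/6)(k1 + 2k2 + 2k3 + k4): s = 0.0996, t = 1.0562, ds/dtau = 0.4919, dt/dtau = 1.5746
step 3:
  k1: at (s, t) = (0.099579, 1.056209), (ds/dtau, dt/dtau) = (0.491912, 1.574639); Gamma_sss = 0.362485, Gamma_sst = 0.020019, Gamma_stt = 0.000000, Gamma_tss = -1.684865, Gamma_tst = -0.093052, Gamma_ttt = 0.000000; k1 = (0.491912, 1.574639, -0.118727, 0.551852)
  k2: at (s, t) = (0.124175, 1.134941), (ds/dtau, dt/dtau) = (0.485976, 1.602232); Gamma_sss = 0.567444, Gamma_sst = 0.034101, Gamma_stt = 0.000000, Gamma_tss = -1.881331, Gamma_tst = -0.113062, Gamma_ttt = 0.000000; k2 = (0.485976, 1.602232, -0.187120, 0.620388)
  k3: at (s, t) = (0.123878, 1.136320), (ds/dtau, dt/dtau) = (0.482556, 1.605658); Gamma_sss = 0.566049, Gamma_sst = 0.033950, Gamma_stt = 0.000000, Gamma_tss = -1.880996, Gamma_tst = -0.112817, Gamma_ttt = 0.000000; k3 = (0.482556, 1.605658, -0.184421, 0.612835)
  k4: at (s, t) = (0.147835, 1.216775), (ds/dtau, dt/dtau) = (0.473470, 1.635923); Gamma_sss = 0.813455, Gamma_sst = 0.051711, Gamma_stt = 0.000000, Gamma_tss = -2.037189, Gamma_tst = -0.129505, Gamma_ttt = 0.000000; k4 = (0.473470, 1.635923, -0.262462, 0.657302)
  Y <- Y + (h/6)(k1 + 2k2 + 2k3 + k4): s = 0.1480, t = 1.2166, ds/dtau = 0.4732, dt/dtau = 1.6359
step 4:
  k1: at (s, t) = (0.147953, 1.216648), (ds/dtau, dt/dtau) = (0.473174, 1.635899); Gamma_sss = 0.814398, Gamma_sst = 0.051796, Gamma_stt = 0.000000, Gamma_tss = -2.037499, Gamma_tst = -0.129586, Gamma_ttt = 0.000000; k1 = (0.473174, 1.635899, -0.262525, 0.656798)
  k2: at (s, t) = (0.171612, 1.298443), (ds/dtau, dt/dtau) = (0.460048, 1.668739); Gamma_sss = 1.096147, Gamma_sst = 0.072756, Gamma_stt = 0.000000, Gamma_tss = -2.144289, Gamma_tst = -0.142325, Gamma_ttt = 0.000000; k2 = (0.460048, 1.668739, -0.343702, 0.672351)
  k3: at (s, t) = (0.170956, 1.300085), (ds/dtau, dt/dtau) = (0.455989, 1.669517); Gamma_sss = 1.091212, Gamma_sst = 0.072243, Gamma_stt = 0.000000, Gamma_tss = -2.144104, Gamma_tst = -0.141948, Gamma_ttt = 0.000000; k3 = (0.455989, 1.669517, -0.336885, 0.661940)
  k4: at (s, t) = (0.193552, 1.383600), (ds/dtau, dt/dtau) = (0.439486, 1.702093); Gamma_sss = 1.383812, Gamma_sst = 0.094468, Gamma_stt = 0.000000, Gamma_tss = -2.196078, Gamma_tst = -0.149919, Gamma_ttt = 0.000000; k4 = (0.439486, 1.702093, -0.408613, 0.648459)
  Y <- Y + (h/6)(k1 + 2k2 + 2k3 + k4): s = 0.1937, t = 1.3836, ds/dtau = 0.4393, dt/dtau = 1.7021

Answer: s = 0.1937, t = 1.3836, ds/dtau = 0.4393, dt/dtau = 1.7021


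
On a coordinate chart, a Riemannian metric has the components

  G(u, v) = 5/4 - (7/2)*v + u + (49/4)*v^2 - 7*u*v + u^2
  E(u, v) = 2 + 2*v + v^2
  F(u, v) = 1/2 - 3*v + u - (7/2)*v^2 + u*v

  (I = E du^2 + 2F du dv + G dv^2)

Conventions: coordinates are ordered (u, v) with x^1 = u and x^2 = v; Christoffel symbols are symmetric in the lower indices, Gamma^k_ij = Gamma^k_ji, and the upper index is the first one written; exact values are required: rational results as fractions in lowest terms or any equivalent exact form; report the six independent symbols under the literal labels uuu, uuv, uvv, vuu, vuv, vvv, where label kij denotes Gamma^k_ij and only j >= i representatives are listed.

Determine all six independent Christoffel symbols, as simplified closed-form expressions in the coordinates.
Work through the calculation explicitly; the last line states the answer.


E = 2 + 2*v + v^2; F = 1/2 - 3*v + u - (7/2)*v^2 + u*v; G = 5/4 - (7/2)*v + u + (49/4)*v^2 - 7*u*v + u^2
Gamma^k_ij = (1/2) g^{kl} (d_i g_jl + d_j g_il - d_l g_ij), with g^inv = (1/(EG-F^2)) [[G, -F], [-F, E]]
first partials: E_u = 0, E_v = 2 + 2*v, F_u = 1 + v, F_v = -3 - 7*v + u, G_u = 1 - 7*v + 2*u, G_v = -7/2 + (49/2)*v - 7*u
D = EG - F^2 = 9/4 - (3/2)*v + u + (53/4)*v^2 - 7*u*v + u^2
expanded: Gamma^u_uu = (G E_u - 2F F_u + F E_v)/(2D), Gamma^u_uv = (G E_v - F G_u)/(2D), Gamma^u_vv = (2G F_v - G G_u - F G_v)/(2D), Gamma^v_uu = (2E F_u - E E_v - F E_u)/(2D), Gamma^v_uv = (E G_u - F E_v)/(2D), Gamma^v_vv = (E G_v - 2F F_v + F G_u)/(2D); substitute and cancel common factors

Answer: Gamma_uuu = 0, Gamma_uuv = (4*v + 4)/(4*u^2 - 28*u*v + 4*u + 53*v^2 - 6*v + 9), Gamma_uvv = (-14*v - 14)/(4*u^2 - 28*u*v + 4*u + 53*v^2 - 6*v + 9), Gamma_vuu = 0, Gamma_vuv = (4*u - 14*v + 2)/(4*u^2 - 28*u*v + 4*u + 53*v^2 - 6*v + 9), Gamma_vvv = (-14*u + 49*v - 7)/(4*u^2 - 28*u*v + 4*u + 53*v^2 - 6*v + 9)


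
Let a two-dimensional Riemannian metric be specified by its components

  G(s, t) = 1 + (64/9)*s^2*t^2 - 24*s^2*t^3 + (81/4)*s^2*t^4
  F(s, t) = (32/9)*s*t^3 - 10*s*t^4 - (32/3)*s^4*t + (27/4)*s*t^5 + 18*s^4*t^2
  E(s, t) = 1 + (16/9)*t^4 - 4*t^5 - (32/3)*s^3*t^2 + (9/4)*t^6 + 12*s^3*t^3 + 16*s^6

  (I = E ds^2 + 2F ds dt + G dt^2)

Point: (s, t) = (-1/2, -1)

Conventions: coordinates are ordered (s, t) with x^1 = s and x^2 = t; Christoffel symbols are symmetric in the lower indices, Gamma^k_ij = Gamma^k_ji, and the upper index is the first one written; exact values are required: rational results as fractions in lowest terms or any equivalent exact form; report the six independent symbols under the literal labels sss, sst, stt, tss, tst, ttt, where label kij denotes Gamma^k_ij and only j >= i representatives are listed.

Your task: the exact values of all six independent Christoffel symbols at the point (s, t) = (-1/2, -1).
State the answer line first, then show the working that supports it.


Answer: Gamma_sss = -1440/3593, Gamma_sst = -3440/3593, Gamma_stt = -2800/3593, Gamma_tss = -1548/3593, Gamma_tst = -3698/3593, Gamma_ttt = -3010/3593

E = 109/9, F = 215/18, G = 1993/144 at the point
E_s = -20, E_t = -430/9, F_s = -1247/36, F_t = -361/8, G_s = -1849/36, G_t = -1505/36
EG - F^2 = 3593/144;  g^inv = (144/3593) * [[1993/144, -215/18], [-215/18, 109/9]]
first-kind symbols [ij,l] = (1/2)(d_i g_jl + d_j g_il - d_l g_ij): [ss,s] = E_s/2 = -10, [ss,t] = F_s - E_t/2 = -43/4, [st,s] = E_t/2 = -215/9, [st,t] = G_s/2 = -1849/72, [tt,s] = F_t - G_s/2 = -175/9, [tt,t] = G_t/2 = -1505/72
Gamma^s_ij = (G*[ij,s] - F*[ij,t])/(EG - F^2), Gamma^t_ij = (E*[ij,t] - F*[ij,s])/(EG - F^2)


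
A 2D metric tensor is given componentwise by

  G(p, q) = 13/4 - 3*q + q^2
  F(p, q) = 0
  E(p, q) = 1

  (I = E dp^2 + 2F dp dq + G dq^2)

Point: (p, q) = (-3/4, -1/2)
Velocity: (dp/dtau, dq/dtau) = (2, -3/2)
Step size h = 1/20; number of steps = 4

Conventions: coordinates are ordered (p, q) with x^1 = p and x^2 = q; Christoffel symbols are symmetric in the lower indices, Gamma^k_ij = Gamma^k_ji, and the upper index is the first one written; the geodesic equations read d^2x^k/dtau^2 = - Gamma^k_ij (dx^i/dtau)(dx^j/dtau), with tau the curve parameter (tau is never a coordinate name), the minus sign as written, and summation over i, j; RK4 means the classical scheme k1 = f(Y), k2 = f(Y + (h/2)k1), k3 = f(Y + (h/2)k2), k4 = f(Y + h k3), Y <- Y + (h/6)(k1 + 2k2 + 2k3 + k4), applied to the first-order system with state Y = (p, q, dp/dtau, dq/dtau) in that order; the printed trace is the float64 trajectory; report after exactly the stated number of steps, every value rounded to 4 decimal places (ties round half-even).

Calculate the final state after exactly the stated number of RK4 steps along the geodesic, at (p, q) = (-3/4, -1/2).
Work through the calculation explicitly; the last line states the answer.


f(Y) = (dp/dtau, dq/dtau, -Gamma^p_ij Y'^i Y'^j, -Gamma^q_ij Y'^i Y'^j) with the Gammas evaluated at the stage position; h = 0.050000; intermediate values shown to 6 dp
step 0: p = -0.7500, q = -0.5000, dp/dtau = 2.0000, dq/dtau = -1.5000
step 1:
  k1: at (p, q) = (-0.750000, -0.500000), (dp/dtau, dq/dtau) = (2.000000, -1.500000); Gamma_ppp = 0.000000, Gamma_ppq = 0.000000, Gamma_pqq = 0.000000, Gamma_qpp = 0.000000, Gamma_qpq = 0.000000, Gamma_qqq = -0.400000; k1 = (2.000000, -1.500000, 0.000000, 0.900000)
  k2: at (p, q) = (-0.700000, -0.537500), (dp/dtau, dq/dtau) = (2.000000, -1.477500); Gamma_ppp = 0.000000, Gamma_ppq = 0.000000, Gamma_pqq = 0.000000, Gamma_qpp = 0.000000, Gamma_qpq = 0.000000, Gamma_qqq = -0.395523; k2 = (2.000000, -1.477500, 0.000000, 0.863429)
  k3: at (p, q) = (-0.700000, -0.536937), (dp/dtau, dq/dtau) = (2.000000, -1.478414); Gamma_ppp = 0.000000, Gamma_ppq = 0.000000, Gamma_pqq = 0.000000, Gamma_qpp = 0.000000, Gamma_qpq = 0.000000, Gamma_qqq = -0.395590; k3 = (2.000000, -1.478414, 0.000000, 0.864644)
  k4: at (p, q) = (-0.650000, -0.573921), (dp/dtau, dq/dtau) = (2.000000, -1.456768); Gamma_ppp = 0.000000, Gamma_ppq = 0.000000, Gamma_pqq = 0.000000, Gamma_qpp = 0.000000, Gamma_qpq = 0.000000, Gamma_qqq = -0.391221; k4 = (2.000000, -1.456768, 0.000000, 0.830239)
  Y <- Y + (h/6)(k1 + 2k2 + 2k3 + k4): p = -0.6500, q = -0.5739, dp/dtau = 2.0000, dq/dtau = -1.4568
step 2:
  k1: at (p, q) = (-0.650000, -0.573905), (dp/dtau, dq/dtau) = (2.000000, -1.456780); Gamma_ppp = 0.000000, Gamma_ppq = 0.000000, Gamma_pqq = 0.000000, Gamma_qpp = 0.000000, Gamma_qpq = 0.000000, Gamma_qqq = -0.391223; k1 = (2.000000, -1.456780, 0.000000, 0.830257)
  k2: at (p, q) = (-0.600000, -0.610324), (dp/dtau, dq/dtau) = (2.000000, -1.436024); Gamma_ppp = 0.000000, Gamma_ppq = 0.000000, Gamma_pqq = 0.000000, Gamma_qpp = 0.000000, Gamma_qpq = 0.000000, Gamma_qqq = -0.386969; k2 = (2.000000, -1.436024, 0.000000, 0.797994)
  k3: at (p, q) = (-0.600000, -0.609806), (dp/dtau, dq/dtau) = (2.000000, -1.436830); Gamma_ppp = 0.000000, Gamma_ppq = 0.000000, Gamma_pqq = 0.000000, Gamma_qpp = 0.000000, Gamma_qpq = 0.000000, Gamma_qqq = -0.387029; k3 = (2.000000, -1.436830, 0.000000, 0.799015)
  k4: at (p, q) = (-0.550000, -0.645746), (dp/dtau, dq/dtau) = (2.000000, -1.416829); Gamma_ppp = 0.000000, Gamma_ppq = 0.000000, Gamma_pqq = 0.000000, Gamma_qpp = 0.000000, Gamma_qpq = 0.000000, Gamma_qqq = -0.382880; k4 = (2.000000, -1.416829, 0.000000, 0.768595)
  Y <- Y + (h/6)(k1 + 2k2 + 2k3 + k4): p = -0.5500, q = -0.6457, dp/dtau = 2.0000, dq/dtau = -1.4168
step 3:
  k1: at (p, q) = (-0.550000, -0.645733), (dp/dtau, dq/dtau) = (2.000000, -1.416840); Gamma_ppp = 0.000000, Gamma_ppq = 0.000000, Gamma_pqq = 0.000000, Gamma_qpp = 0.000000, Gamma_qpq = 0.000000, Gamma_qqq = -0.382882; k1 = (2.000000, -1.416840, 0.000000, 0.768610)
  k2: at (p, q) = (-0.500000, -0.681154), (dp/dtau, dq/dtau) = (2.000000, -1.397624); Gamma_ppp = 0.000000, Gamma_ppq = 0.000000, Gamma_pqq = 0.000000, Gamma_qpp = 0.000000, Gamma_qpq = 0.000000, Gamma_qqq = -0.378841; k2 = (2.000000, -1.397624, 0.000000, 0.740011)
  k3: at (p, q) = (-0.500000, -0.680673), (dp/dtau, dq/dtau) = (2.000000, -1.398339); Gamma_ppp = 0.000000, Gamma_ppq = 0.000000, Gamma_pqq = 0.000000, Gamma_qpp = 0.000000, Gamma_qpq = 0.000000, Gamma_qqq = -0.378896; k3 = (2.000000, -1.398339, 0.000000, 0.740875)
  k4: at (p, q) = (-0.450000, -0.715650), (dp/dtau, dq/dtau) = (2.000000, -1.379796); Gamma_ppp = 0.000000, Gamma_ppq = 0.000000, Gamma_pqq = 0.000000, Gamma_qpp = 0.000000, Gamma_qpq = 0.000000, Gamma_qqq = -0.374955; k4 = (2.000000, -1.379796, 0.000000, 0.713854)
  Y <- Y + (h/6)(k1 + 2k2 + 2k3 + k4): p = -0.4500, q = -0.7156, dp/dtau = 2.0000, dq/dtau = -1.3798
step 4:
  k1: at (p, q) = (-0.450000, -0.715637), (dp/dtau, dq/dtau) = (2.000000, -1.379804); Gamma_ppp = 0.000000, Gamma_ppq = 0.000000, Gamma_pqq = 0.000000, Gamma_qpp = 0.000000, Gamma_qpq = 0.000000, Gamma_qqq = -0.374957; k1 = (2.000000, -1.379804, 0.000000, 0.713865)
  k2: at (p, q) = (-0.400000, -0.750132), (dp/dtau, dq/dtau) = (2.000000, -1.361958); Gamma_ppp = 0.000000, Gamma_ppq = 0.000000, Gamma_pqq = 0.000000, Gamma_qpp = 0.000000, Gamma_qpq = 0.000000, Gamma_qqq = -0.371119; k2 = (2.000000, -1.361958, 0.000000, 0.688400)
  k3: at (p, q) = (-0.400000, -0.749686), (dp/dtau, dq/dtau) = (2.000000, -1.362594); Gamma_ppp = 0.000000, Gamma_ppq = 0.000000, Gamma_pqq = 0.000000, Gamma_qpp = 0.000000, Gamma_qpq = 0.000000, Gamma_qqq = -0.371169; k3 = (2.000000, -1.362594, 0.000000, 0.689135)
  k4: at (p, q) = (-0.350000, -0.783767), (dp/dtau, dq/dtau) = (2.000000, -1.345347); Gamma_ppp = 0.000000, Gamma_ppq = 0.000000, Gamma_pqq = 0.000000, Gamma_qpp = 0.000000, Gamma_qpq = 0.000000, Gamma_qqq = -0.367426; k4 = (2.000000, -1.345347, 0.000000, 0.665025)
  Y <- Y + (h/6)(k1 + 2k2 + 2k3 + k4): p = -0.3500, q = -0.7838, dp/dtau = 2.0000, dq/dtau = -1.3454

Answer: p = -0.3500, q = -0.7838, dp/dtau = 2.0000, dq/dtau = -1.3454


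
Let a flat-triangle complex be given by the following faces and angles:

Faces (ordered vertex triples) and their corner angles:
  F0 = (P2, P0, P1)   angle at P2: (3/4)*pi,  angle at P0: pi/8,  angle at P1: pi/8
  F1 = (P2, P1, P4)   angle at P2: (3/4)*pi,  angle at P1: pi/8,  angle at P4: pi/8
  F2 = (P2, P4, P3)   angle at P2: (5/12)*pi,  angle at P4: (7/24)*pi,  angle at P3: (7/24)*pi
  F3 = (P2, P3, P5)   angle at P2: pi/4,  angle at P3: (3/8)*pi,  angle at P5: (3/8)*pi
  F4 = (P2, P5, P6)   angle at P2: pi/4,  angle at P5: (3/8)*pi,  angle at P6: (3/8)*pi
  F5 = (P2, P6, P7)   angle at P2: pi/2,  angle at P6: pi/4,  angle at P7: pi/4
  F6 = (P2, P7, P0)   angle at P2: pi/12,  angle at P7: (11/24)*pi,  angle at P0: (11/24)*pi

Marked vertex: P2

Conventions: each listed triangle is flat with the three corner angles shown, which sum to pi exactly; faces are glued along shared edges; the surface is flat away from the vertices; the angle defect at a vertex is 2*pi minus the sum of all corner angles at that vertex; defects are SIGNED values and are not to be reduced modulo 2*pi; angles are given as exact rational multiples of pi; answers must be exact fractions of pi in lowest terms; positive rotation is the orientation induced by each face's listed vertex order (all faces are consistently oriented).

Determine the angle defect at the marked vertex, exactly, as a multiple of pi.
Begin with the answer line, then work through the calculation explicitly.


Answer: defect(P2) = -pi

Sum of corner angles at P2: 3*pi
defect = 2*pi - 3*pi


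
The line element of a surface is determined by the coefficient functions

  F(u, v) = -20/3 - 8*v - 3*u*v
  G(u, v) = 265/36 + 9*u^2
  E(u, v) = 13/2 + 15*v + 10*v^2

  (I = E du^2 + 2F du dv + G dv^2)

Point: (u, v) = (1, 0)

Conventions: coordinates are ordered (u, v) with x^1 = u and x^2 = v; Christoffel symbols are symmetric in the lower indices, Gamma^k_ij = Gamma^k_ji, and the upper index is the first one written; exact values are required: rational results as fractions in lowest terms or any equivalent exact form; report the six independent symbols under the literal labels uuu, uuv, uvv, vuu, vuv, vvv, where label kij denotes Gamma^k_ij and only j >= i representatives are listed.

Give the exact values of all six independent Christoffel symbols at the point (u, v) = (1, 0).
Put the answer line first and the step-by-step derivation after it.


Answer: Gamma_uuu = -3600/4457, Gamma_uuv = 13155/4457, Gamma_uvv = -23560/4457, Gamma_vuu = -3510/4457, Gamma_vuv = 7812/4457, Gamma_vvv = -9600/4457

E = 13/2, F = -20/3, G = 589/36 at the point
E_u = 0, E_v = 15, F_u = 0, F_v = -11, G_u = 18, G_v = 0
EG - F^2 = 4457/72;  g^inv = (72/4457) * [[589/36, 20/3], [20/3, 13/2]]
first-kind symbols [ij,l] = (1/2)(d_i g_jl + d_j g_il - d_l g_ij): [uu,u] = E_u/2 = 0, [uu,v] = F_u - E_v/2 = -15/2, [uv,u] = E_v/2 = 15/2, [uv,v] = G_u/2 = 9, [vv,u] = F_v - G_u/2 = -20, [vv,v] = G_v/2 = 0
Gamma^u_ij = (G*[ij,u] - F*[ij,v])/(EG - F^2), Gamma^v_ij = (E*[ij,v] - F*[ij,u])/(EG - F^2)


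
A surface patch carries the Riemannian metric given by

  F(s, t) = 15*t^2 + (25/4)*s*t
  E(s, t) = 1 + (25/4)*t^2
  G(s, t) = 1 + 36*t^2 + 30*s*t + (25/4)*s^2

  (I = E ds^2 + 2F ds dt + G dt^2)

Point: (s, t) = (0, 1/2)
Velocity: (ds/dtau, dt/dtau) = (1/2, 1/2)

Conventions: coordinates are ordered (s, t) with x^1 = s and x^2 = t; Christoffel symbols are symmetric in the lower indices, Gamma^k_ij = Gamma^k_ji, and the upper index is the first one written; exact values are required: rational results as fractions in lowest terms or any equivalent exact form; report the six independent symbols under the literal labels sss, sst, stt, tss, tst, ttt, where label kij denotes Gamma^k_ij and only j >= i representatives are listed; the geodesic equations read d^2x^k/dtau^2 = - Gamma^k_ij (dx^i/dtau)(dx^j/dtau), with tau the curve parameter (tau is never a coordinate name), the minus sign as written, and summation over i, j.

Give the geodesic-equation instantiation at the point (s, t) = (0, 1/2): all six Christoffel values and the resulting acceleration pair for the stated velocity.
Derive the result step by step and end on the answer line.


E = 41/16, F = 15/4, G = 10 at the point
E_s = 0, E_t = 25/4, F_s = 25/8, F_t = 15, G_s = 15, G_t = 36
EG - F^2 = 185/16;  g^inv = (16/185) * [[10, -15/4], [-15/4, 41/16]]
first-kind symbols [ij,l] = (1/2)(d_i g_jl + d_j g_il - d_l g_ij): [ss,s] = E_s/2 = 0, [ss,t] = F_s - E_t/2 = 0, [st,s] = E_t/2 = 25/8, [st,t] = G_s/2 = 15/2, [tt,s] = F_t - G_s/2 = 15/2, [tt,t] = G_t/2 = 18
Gamma^s_ij = (G*[ij,s] - F*[ij,t])/(EG - F^2), Gamma^t_ij = (E*[ij,t] - F*[ij,s])/(EG - F^2)
Gamma_sss = 0, Gamma_sst = 10/37, Gamma_stt = 24/37, Gamma_tss = 0, Gamma_tst = 24/37, Gamma_ttt = 288/185
d^2s/dtau^2 = -(Gamma_sss*(1/2)^2 + 2*Gamma_sst*(1/2)*(1/2) + Gamma_stt*(1/2)^2) = -11/37
d^2t/dtau^2 = -(Gamma_tss*(1/2)^2 + 2*Gamma_tst*(1/2)*(1/2) + Gamma_ttt*(1/2)^2) = -132/185

Answer: Gamma_sss = 0, Gamma_sst = 10/37, Gamma_stt = 24/37, Gamma_tss = 0, Gamma_tst = 24/37, Gamma_ttt = 288/185; accelerations (d^2s/dtau^2, d^2t/dtau^2) = (-11/37, -132/185)


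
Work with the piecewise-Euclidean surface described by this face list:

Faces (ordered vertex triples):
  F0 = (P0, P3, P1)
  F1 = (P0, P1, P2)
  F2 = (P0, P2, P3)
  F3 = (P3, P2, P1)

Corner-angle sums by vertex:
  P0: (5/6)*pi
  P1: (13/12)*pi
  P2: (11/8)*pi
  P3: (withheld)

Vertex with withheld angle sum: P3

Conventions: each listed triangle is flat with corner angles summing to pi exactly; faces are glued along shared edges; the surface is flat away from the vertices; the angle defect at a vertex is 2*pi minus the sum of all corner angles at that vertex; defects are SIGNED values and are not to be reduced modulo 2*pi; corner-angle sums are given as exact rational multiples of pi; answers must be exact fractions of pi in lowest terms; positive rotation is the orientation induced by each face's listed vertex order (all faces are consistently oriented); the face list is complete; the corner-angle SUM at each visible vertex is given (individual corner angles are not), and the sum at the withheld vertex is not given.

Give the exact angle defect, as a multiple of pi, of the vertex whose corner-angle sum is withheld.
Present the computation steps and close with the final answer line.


V = 4, E = 6, F = 4; chi = V - E + F = 2
Gauss-Bonnet: total defect = 2*pi*chi = 4*pi; visible defects sum to (65/24)*pi

Answer: defect(P3) = (31/24)*pi


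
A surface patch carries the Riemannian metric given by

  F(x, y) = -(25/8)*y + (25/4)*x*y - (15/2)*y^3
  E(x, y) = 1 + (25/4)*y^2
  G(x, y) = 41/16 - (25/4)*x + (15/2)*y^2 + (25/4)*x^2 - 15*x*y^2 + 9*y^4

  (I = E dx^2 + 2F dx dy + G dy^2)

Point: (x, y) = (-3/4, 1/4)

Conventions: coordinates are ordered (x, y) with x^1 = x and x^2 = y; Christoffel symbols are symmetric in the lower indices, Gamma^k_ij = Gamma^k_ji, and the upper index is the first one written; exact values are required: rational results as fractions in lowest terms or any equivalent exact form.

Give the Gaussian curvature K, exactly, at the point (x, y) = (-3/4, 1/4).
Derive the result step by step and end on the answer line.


E = 89/64, F = -265/128, G = 3065/256, EG - F^2 = 3165/256 at the point
E_x = 0, E_y = 25/8, F_x = 25/16, F_y = -295/32, G_x = -265/16, G_y = 159/16
E_yy = 25/2, F_xy = 25/4, G_xx = 25/2
Compute both Brioschi determinants and normalise by (EG - F^2)^2.
M1 = [[-E_yy/2 + F_xy - G_xx/2, E_x/2, F_x - E_y/2], [F_y - G_x/2, E, F], [G_y/2, F, G]] = [[-25/4, 0, 0], [-15/16, 89/64, -265/128], [159/32, -265/128, 3065/256]]; det M1 = -79125/1024
M2 = [[0, E_y/2, G_x/2], [E_y/2, E, F], [G_x/2, F, G]] = [[0, 25/16, -265/32], [25/16, 89/64, -265/128], [-265/32, -265/128, 3065/256]]; det M2 = -72725/1024
det M1 - det M2 = -25/4; K = -25/4 / (3165/256)^2 = -16384/400689

Answer: K = -16384/400689
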